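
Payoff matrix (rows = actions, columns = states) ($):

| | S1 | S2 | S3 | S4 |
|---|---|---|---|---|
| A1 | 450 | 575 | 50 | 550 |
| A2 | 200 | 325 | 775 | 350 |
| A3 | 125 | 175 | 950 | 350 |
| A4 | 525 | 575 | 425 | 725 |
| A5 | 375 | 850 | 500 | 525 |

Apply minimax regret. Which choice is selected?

Column bests: S1=525, S2=850, S3=950, S4=725.
A1 regrets: 75, 275, 900, 175 → max 900
A2 regrets: 325, 525, 175, 375 → max 525
A3 regrets: 400, 675, 0, 375 → max 675
A4 regrets: 0, 275, 525, 0 → max 525
A5 regrets: 150, 0, 450, 200 → max 450
Smallest max regret = 450 → A5.

A5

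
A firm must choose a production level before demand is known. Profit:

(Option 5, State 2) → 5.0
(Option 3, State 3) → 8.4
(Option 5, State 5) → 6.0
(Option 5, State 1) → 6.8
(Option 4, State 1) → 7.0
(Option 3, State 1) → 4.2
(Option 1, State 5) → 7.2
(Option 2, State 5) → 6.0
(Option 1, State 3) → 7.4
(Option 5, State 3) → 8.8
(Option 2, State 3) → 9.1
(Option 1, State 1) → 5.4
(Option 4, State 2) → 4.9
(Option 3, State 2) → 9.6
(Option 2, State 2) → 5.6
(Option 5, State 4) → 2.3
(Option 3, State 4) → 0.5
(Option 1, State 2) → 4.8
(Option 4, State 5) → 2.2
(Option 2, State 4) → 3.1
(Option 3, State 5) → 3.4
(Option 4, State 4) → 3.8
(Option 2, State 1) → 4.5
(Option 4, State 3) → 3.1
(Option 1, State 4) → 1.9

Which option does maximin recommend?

Option 2

Row minima: Option 1=1.9, Option 2=3.1, Option 3=0.5, Option 4=2.2, Option 5=2.3
Best worst-case = 3.1 → Option 2.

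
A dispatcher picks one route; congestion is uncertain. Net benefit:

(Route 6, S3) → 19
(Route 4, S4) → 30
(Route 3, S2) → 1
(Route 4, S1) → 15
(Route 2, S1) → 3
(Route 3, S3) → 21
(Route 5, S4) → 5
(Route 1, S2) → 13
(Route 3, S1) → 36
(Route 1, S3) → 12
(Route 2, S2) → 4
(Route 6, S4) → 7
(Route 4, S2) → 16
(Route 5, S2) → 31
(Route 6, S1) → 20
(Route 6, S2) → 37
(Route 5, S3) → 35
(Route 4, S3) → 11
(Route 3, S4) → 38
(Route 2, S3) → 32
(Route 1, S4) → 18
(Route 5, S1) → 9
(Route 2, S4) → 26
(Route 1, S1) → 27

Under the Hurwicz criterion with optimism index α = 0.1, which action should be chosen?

Route 1: 0.1·27 + 0.9·12 = 13.5
Route 2: 0.1·32 + 0.9·3 = 5.9
Route 3: 0.1·38 + 0.9·1 = 4.7
Route 4: 0.1·30 + 0.9·11 = 12.9
Route 5: 0.1·35 + 0.9·5 = 8
Route 6: 0.1·37 + 0.9·7 = 10
Highest Hurwicz score = 13.5 → Route 1.

Route 1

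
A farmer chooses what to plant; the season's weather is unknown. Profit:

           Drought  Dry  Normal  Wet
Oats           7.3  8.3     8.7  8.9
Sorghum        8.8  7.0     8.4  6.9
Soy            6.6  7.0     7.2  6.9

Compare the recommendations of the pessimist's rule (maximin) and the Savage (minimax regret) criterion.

Row minima: Oats=7.3, Sorghum=6.9, Soy=6.6
Best worst-case = 7.3 → Oats.
Column bests: Drought=8.8, Dry=8.3, Normal=8.7, Wet=8.9.
Oats regrets: 1.5, 0.0, 0.0, 0.0 → max 1.5
Sorghum regrets: 0.0, 1.3, 0.3, 2.0 → max 2.0
Soy regrets: 2.2, 1.3, 1.5, 2.0 → max 2.2
Smallest max regret = 1.5 → Oats.

maximin → Oats; minimax regret → Oats (agree)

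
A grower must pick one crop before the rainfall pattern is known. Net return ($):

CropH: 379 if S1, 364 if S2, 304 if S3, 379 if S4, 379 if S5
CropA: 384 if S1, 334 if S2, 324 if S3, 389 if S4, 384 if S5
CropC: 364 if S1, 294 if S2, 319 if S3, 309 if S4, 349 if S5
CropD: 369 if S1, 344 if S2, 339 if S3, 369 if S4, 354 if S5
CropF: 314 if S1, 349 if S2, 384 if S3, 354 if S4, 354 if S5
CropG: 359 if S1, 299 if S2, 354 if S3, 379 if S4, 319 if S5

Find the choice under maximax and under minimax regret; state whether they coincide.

Row maxima: CropH=379, CropA=389, CropC=364, CropD=369, CropF=384, CropG=379
Best best-case = 389 → CropA.
Column bests: S1=384, S2=364, S3=384, S4=389, S5=384.
CropH regrets: 5, 0, 80, 10, 5 → max 80
CropA regrets: 0, 30, 60, 0, 0 → max 60
CropC regrets: 20, 70, 65, 80, 35 → max 80
CropD regrets: 15, 20, 45, 20, 30 → max 45
CropF regrets: 70, 15, 0, 35, 30 → max 70
CropG regrets: 25, 65, 30, 10, 65 → max 65
Smallest max regret = 45 → CropD.

maximax → CropA; minimax regret → CropD (disagree)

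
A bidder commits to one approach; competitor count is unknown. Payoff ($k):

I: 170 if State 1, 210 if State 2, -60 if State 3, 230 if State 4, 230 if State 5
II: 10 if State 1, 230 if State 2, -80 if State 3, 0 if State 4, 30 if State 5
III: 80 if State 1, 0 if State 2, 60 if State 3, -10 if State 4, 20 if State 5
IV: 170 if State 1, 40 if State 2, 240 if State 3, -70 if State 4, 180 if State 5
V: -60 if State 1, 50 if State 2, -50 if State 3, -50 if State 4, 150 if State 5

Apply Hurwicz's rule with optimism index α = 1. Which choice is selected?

I: 1·230 + 0·(-60) = 230
II: 1·230 + 0·(-80) = 230
III: 1·80 + 0·(-10) = 80
IV: 1·240 + 0·(-70) = 240
V: 1·150 + 0·(-60) = 150
Highest Hurwicz score = 240 → IV.

IV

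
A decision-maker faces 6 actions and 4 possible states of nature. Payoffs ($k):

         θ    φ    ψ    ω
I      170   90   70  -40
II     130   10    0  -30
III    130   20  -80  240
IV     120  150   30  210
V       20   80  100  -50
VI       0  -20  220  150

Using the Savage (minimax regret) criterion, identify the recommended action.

VI

Column bests: θ=170, φ=150, ψ=220, ω=240.
I regrets: 0, 60, 150, 280 → max 280
II regrets: 40, 140, 220, 270 → max 270
III regrets: 40, 130, 300, 0 → max 300
IV regrets: 50, 0, 190, 30 → max 190
V regrets: 150, 70, 120, 290 → max 290
VI regrets: 170, 170, 0, 90 → max 170
Smallest max regret = 170 → VI.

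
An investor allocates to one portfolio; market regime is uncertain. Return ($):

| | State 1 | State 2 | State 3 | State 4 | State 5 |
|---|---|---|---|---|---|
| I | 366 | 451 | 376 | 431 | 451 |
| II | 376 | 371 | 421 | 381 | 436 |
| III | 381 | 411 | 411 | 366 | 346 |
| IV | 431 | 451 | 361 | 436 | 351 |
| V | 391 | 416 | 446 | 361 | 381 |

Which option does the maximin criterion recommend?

Row minima: I=366, II=371, III=346, IV=351, V=361
Best worst-case = 371 → II.

II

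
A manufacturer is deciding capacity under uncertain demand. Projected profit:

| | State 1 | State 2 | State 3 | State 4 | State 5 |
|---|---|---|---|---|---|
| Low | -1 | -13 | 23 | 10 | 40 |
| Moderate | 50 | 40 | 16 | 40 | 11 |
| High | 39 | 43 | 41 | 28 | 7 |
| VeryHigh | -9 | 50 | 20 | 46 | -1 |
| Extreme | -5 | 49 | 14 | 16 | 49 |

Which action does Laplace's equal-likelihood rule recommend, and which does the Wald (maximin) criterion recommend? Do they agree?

Row averages: Low=11.8, Moderate=31.4, High=31.6, VeryHigh=21.2, Extreme=24.6
Highest average = 31.6 → High.
Row minima: Low=-13, Moderate=11, High=7, VeryHigh=-9, Extreme=-5
Best worst-case = 11 → Moderate.

laplace → High; maximin → Moderate (disagree)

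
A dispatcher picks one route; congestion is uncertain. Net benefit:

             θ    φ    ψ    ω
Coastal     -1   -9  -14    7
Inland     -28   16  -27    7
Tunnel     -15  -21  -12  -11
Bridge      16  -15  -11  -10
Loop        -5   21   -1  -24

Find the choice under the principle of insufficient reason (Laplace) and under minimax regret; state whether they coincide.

laplace → Loop; minimax regret → Coastal (disagree)

Row averages: Coastal=-4.25, Inland=-8, Tunnel=-14.75, Bridge=-5, Loop=-2.25
Highest average = -2.25 → Loop.
Column bests: θ=16, φ=21, ψ=-1, ω=7.
Coastal regrets: 17, 30, 13, 0 → max 30
Inland regrets: 44, 5, 26, 0 → max 44
Tunnel regrets: 31, 42, 11, 18 → max 42
Bridge regrets: 0, 36, 10, 17 → max 36
Loop regrets: 21, 0, 0, 31 → max 31
Smallest max regret = 30 → Coastal.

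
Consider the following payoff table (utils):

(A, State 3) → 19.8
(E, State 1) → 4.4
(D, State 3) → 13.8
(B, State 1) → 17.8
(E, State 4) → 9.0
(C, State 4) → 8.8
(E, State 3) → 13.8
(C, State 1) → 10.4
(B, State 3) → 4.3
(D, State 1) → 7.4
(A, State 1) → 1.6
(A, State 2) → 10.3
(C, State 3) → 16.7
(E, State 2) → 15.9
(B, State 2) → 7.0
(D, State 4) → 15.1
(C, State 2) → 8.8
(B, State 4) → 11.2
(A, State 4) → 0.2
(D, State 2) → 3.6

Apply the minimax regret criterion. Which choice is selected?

C

Column bests: State 1=17.8, State 2=15.9, State 3=19.8, State 4=15.1.
A regrets: 16.2, 5.6, 0.0, 14.9 → max 16.2
B regrets: 0.0, 8.9, 15.5, 3.9 → max 15.5
C regrets: 7.4, 7.1, 3.1, 6.3 → max 7.4
D regrets: 10.4, 12.3, 6.0, 0.0 → max 12.3
E regrets: 13.4, 0.0, 6.0, 6.1 → max 13.4
Smallest max regret = 7.4 → C.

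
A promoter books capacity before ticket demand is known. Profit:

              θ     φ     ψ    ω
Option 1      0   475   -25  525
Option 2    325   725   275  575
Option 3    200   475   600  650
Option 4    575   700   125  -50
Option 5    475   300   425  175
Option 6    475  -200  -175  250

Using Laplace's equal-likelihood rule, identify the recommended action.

Row averages: Option 1=243.75, Option 2=475, Option 3=481.25, Option 4=337.5, Option 5=343.75, Option 6=87.5
Highest average = 481.25 → Option 3.

Option 3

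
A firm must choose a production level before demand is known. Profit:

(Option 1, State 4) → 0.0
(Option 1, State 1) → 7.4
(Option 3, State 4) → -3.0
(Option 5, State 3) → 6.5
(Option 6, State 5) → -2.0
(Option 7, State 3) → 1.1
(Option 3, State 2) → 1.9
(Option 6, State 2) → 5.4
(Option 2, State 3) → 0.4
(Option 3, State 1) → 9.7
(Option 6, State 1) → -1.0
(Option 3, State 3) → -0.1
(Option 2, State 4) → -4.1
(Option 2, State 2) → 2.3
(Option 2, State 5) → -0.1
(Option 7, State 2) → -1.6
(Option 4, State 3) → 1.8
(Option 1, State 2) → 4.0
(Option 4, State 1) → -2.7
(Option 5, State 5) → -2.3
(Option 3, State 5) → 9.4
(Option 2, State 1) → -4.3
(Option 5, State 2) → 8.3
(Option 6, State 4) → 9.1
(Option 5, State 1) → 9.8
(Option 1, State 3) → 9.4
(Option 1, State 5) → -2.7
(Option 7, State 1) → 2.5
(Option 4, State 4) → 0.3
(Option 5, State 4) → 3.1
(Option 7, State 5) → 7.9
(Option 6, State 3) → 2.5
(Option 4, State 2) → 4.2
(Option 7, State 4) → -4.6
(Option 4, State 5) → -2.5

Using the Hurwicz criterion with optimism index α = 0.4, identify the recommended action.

Option 5

Option 1: 0.4·9.4 + 0.6·(-2.7) = 2.14
Option 2: 0.4·2.3 + 0.6·(-4.3) = -1.66
Option 3: 0.4·9.7 + 0.6·(-3.0) = 2.08
Option 4: 0.4·4.2 + 0.6·(-2.7) = 0.06
Option 5: 0.4·9.8 + 0.6·(-2.3) = 2.54
Option 6: 0.4·9.1 + 0.6·(-2.0) = 2.44
Option 7: 0.4·7.9 + 0.6·(-4.6) = 0.4
Highest Hurwicz score = 2.54 → Option 5.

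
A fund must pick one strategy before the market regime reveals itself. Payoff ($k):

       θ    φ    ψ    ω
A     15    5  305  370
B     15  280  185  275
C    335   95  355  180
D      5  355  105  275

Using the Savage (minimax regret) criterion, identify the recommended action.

C

Column bests: θ=335, φ=355, ψ=355, ω=370.
A regrets: 320, 350, 50, 0 → max 350
B regrets: 320, 75, 170, 95 → max 320
C regrets: 0, 260, 0, 190 → max 260
D regrets: 330, 0, 250, 95 → max 330
Smallest max regret = 260 → C.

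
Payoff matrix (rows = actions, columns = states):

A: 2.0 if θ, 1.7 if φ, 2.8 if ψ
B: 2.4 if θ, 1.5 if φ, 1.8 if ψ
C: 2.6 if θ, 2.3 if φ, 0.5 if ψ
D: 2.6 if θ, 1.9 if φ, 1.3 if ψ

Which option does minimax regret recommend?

Column bests: θ=2.6, φ=2.3, ψ=2.8.
A regrets: 0.6, 0.6, 0.0 → max 0.6
B regrets: 0.2, 0.8, 1.0 → max 1.0
C regrets: 0.0, 0.0, 2.3 → max 2.3
D regrets: 0.0, 0.4, 1.5 → max 1.5
Smallest max regret = 0.6 → A.

A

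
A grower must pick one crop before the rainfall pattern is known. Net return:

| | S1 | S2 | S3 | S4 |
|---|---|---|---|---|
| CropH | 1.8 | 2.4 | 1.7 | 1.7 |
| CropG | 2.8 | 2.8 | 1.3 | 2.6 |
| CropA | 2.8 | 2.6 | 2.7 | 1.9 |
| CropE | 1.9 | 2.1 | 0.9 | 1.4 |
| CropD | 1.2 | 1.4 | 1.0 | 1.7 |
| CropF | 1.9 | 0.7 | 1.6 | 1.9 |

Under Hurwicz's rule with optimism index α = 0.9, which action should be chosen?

CropA

CropH: 0.9·2.4 + 0.1·1.7 = 2.33
CropG: 0.9·2.8 + 0.1·1.3 = 2.65
CropA: 0.9·2.8 + 0.1·1.9 = 2.71
CropE: 0.9·2.1 + 0.1·0.9 = 1.98
CropD: 0.9·1.7 + 0.1·1.0 = 1.63
CropF: 0.9·1.9 + 0.1·0.7 = 1.78
Highest Hurwicz score = 2.71 → CropA.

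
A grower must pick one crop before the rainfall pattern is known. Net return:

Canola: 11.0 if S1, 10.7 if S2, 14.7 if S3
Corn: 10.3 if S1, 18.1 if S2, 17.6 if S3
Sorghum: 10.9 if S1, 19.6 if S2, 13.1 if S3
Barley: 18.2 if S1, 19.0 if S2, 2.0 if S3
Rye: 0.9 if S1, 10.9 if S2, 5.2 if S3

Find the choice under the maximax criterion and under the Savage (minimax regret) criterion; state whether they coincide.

Row maxima: Canola=14.7, Corn=18.1, Sorghum=19.6, Barley=19.0, Rye=10.9
Best best-case = 19.6 → Sorghum.
Column bests: S1=18.2, S2=19.6, S3=17.6.
Canola regrets: 7.2, 8.9, 2.9 → max 8.9
Corn regrets: 7.9, 1.5, 0.0 → max 7.9
Sorghum regrets: 7.3, 0.0, 4.5 → max 7.3
Barley regrets: 0.0, 0.6, 15.6 → max 15.6
Rye regrets: 17.3, 8.7, 12.4 → max 17.3
Smallest max regret = 7.3 → Sorghum.

maximax → Sorghum; minimax regret → Sorghum (agree)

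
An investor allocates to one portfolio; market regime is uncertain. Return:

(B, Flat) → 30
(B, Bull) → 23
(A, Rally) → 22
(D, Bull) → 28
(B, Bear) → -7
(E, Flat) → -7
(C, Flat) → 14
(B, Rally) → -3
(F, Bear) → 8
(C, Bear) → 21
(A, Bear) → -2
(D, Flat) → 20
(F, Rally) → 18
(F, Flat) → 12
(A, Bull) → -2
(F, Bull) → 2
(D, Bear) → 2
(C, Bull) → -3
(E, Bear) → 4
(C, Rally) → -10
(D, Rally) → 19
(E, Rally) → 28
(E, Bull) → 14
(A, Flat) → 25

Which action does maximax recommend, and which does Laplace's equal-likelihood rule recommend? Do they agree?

maximax → B; laplace → D (disagree)

Row maxima: A=25, B=30, C=21, D=28, E=28, F=18
Best best-case = 30 → B.
Row averages: A=10.75, B=10.75, C=5.5, D=17.25, E=9.75, F=10
Highest average = 17.25 → D.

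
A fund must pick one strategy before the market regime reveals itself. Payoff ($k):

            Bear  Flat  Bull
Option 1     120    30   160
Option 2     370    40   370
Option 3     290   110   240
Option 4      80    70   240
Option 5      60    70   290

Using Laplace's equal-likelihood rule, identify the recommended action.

Option 2

Row averages: Option 1=310/3, Option 2=260, Option 3=640/3, Option 4=130, Option 5=140
Highest average = 260 → Option 2.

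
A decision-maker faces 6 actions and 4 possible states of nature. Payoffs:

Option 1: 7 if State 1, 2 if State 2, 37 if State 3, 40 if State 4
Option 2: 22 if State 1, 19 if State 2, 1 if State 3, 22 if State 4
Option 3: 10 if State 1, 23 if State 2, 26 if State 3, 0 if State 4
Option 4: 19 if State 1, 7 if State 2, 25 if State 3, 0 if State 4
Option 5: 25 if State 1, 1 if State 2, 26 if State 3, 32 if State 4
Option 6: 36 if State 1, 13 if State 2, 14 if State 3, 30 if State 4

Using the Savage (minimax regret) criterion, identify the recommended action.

Option 5

Column bests: State 1=36, State 2=23, State 3=37, State 4=40.
Option 1 regrets: 29, 21, 0, 0 → max 29
Option 2 regrets: 14, 4, 36, 18 → max 36
Option 3 regrets: 26, 0, 11, 40 → max 40
Option 4 regrets: 17, 16, 12, 40 → max 40
Option 5 regrets: 11, 22, 11, 8 → max 22
Option 6 regrets: 0, 10, 23, 10 → max 23
Smallest max regret = 22 → Option 5.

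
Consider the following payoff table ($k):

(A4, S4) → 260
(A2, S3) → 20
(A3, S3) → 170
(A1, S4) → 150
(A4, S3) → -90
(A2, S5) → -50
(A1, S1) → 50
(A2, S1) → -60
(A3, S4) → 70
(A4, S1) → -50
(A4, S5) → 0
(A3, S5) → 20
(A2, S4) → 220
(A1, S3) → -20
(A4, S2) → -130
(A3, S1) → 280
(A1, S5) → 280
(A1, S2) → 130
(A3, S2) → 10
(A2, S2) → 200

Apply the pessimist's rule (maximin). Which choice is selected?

Row minima: A1=-20, A2=-60, A3=10, A4=-130
Best worst-case = 10 → A3.

A3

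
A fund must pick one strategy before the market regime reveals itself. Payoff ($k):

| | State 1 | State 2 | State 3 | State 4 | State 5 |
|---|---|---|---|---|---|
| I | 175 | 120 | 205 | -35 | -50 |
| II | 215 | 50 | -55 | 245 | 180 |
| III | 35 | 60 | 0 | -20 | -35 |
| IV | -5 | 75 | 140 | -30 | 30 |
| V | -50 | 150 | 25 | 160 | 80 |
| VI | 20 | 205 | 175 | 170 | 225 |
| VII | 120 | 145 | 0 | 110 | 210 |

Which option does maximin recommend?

VI

Row minima: I=-50, II=-55, III=-35, IV=-30, V=-50, VI=20, VII=0
Best worst-case = 20 → VI.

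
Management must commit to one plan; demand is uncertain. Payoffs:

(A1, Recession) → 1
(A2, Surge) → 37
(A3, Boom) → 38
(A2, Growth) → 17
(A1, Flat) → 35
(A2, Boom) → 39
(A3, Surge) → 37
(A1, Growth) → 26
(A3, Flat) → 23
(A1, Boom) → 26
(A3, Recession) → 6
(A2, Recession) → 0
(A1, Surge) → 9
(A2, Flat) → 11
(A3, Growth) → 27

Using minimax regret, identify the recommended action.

A3

Column bests: Recession=6, Flat=35, Growth=27, Boom=39, Surge=37.
A1 regrets: 5, 0, 1, 13, 28 → max 28
A2 regrets: 6, 24, 10, 0, 0 → max 24
A3 regrets: 0, 12, 0, 1, 0 → max 12
Smallest max regret = 12 → A3.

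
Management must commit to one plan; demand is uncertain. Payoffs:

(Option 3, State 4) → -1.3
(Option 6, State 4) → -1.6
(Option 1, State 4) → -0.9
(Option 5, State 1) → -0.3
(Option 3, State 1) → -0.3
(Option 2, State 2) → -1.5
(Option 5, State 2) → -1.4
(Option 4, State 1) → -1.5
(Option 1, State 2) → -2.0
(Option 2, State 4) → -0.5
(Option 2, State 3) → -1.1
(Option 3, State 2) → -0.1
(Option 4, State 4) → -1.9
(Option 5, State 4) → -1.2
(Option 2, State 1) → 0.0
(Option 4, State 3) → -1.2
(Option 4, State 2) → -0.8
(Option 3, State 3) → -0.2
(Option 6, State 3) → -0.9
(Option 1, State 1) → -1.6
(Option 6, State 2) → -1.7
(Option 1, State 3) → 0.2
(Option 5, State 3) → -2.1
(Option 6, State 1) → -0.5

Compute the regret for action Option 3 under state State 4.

Best payoff under State 4 is -0.5.
Regret = -0.5 − (-1.3) = 0.8.

0.8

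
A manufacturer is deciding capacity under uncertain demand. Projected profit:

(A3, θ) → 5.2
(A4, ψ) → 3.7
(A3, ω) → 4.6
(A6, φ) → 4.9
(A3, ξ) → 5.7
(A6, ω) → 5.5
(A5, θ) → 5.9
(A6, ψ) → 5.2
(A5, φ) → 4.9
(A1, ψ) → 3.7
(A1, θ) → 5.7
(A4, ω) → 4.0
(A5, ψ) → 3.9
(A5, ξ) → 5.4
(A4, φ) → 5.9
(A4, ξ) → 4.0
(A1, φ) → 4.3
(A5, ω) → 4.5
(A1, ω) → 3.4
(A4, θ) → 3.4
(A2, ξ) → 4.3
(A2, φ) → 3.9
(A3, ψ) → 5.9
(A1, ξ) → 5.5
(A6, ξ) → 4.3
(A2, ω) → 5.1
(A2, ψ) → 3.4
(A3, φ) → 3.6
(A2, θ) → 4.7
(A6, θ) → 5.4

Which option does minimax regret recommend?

A6

Column bests: θ=5.9, φ=5.9, ψ=5.9, ω=5.5, ξ=5.7.
A1 regrets: 0.2, 1.6, 2.2, 2.1, 0.2 → max 2.2
A2 regrets: 1.2, 2.0, 2.5, 0.4, 1.4 → max 2.5
A3 regrets: 0.7, 2.3, 0.0, 0.9, 0.0 → max 2.3
A4 regrets: 2.5, 0.0, 2.2, 1.5, 1.7 → max 2.5
A5 regrets: 0.0, 1.0, 2.0, 1.0, 0.3 → max 2.0
A6 regrets: 0.5, 1.0, 0.7, 0.0, 1.4 → max 1.4
Smallest max regret = 1.4 → A6.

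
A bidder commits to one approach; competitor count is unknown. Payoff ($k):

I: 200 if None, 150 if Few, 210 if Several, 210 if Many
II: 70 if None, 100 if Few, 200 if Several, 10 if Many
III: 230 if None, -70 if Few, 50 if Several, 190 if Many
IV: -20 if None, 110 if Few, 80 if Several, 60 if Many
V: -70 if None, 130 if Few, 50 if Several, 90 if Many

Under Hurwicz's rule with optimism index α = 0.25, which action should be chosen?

I: 0.25·210 + 0.75·150 = 165
II: 0.25·200 + 0.75·10 = 57.5
III: 0.25·230 + 0.75·(-70) = 5
IV: 0.25·110 + 0.75·(-20) = 12.5
V: 0.25·130 + 0.75·(-70) = -20
Highest Hurwicz score = 165 → I.

I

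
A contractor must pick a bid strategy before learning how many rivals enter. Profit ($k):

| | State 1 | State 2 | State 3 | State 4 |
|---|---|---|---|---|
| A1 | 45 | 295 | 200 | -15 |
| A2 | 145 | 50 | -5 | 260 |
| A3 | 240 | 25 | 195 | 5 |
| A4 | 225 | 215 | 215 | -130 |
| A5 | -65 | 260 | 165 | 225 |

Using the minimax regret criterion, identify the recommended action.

Column bests: State 1=240, State 2=295, State 3=215, State 4=260.
A1 regrets: 195, 0, 15, 275 → max 275
A2 regrets: 95, 245, 220, 0 → max 245
A3 regrets: 0, 270, 20, 255 → max 270
A4 regrets: 15, 80, 0, 390 → max 390
A5 regrets: 305, 35, 50, 35 → max 305
Smallest max regret = 245 → A2.

A2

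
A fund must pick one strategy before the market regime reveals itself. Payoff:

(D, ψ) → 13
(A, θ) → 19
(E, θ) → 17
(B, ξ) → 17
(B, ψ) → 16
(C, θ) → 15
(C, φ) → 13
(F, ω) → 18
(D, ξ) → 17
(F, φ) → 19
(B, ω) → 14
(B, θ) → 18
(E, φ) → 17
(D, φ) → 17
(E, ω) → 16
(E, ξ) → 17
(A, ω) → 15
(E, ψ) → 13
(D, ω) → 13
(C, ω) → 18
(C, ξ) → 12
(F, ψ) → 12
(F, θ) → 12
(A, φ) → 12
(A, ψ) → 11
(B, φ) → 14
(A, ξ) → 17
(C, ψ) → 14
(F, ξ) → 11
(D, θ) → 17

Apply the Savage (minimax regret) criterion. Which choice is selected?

Column bests: θ=19, φ=19, ψ=16, ω=18, ξ=17.
A regrets: 0, 7, 5, 3, 0 → max 7
B regrets: 1, 5, 0, 4, 0 → max 5
C regrets: 4, 6, 2, 0, 5 → max 6
D regrets: 2, 2, 3, 5, 0 → max 5
E regrets: 2, 2, 3, 2, 0 → max 3
F regrets: 7, 0, 4, 0, 6 → max 7
Smallest max regret = 3 → E.

E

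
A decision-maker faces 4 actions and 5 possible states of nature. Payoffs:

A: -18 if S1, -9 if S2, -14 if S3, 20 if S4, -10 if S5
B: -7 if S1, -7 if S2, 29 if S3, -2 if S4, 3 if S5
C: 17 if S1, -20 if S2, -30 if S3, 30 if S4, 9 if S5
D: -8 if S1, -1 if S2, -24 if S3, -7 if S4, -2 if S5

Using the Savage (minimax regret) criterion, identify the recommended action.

Column bests: S1=17, S2=-1, S3=29, S4=30, S5=9.
A regrets: 35, 8, 43, 10, 19 → max 43
B regrets: 24, 6, 0, 32, 6 → max 32
C regrets: 0, 19, 59, 0, 0 → max 59
D regrets: 25, 0, 53, 37, 11 → max 53
Smallest max regret = 32 → B.

B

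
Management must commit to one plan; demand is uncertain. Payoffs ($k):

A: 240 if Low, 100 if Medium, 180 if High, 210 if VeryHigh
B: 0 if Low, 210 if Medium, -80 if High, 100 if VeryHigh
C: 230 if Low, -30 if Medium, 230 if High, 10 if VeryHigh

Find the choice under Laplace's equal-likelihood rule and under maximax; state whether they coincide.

laplace → A; maximax → A (agree)

Row averages: A=182.5, B=57.5, C=110
Highest average = 182.5 → A.
Row maxima: A=240, B=210, C=230
Best best-case = 240 → A.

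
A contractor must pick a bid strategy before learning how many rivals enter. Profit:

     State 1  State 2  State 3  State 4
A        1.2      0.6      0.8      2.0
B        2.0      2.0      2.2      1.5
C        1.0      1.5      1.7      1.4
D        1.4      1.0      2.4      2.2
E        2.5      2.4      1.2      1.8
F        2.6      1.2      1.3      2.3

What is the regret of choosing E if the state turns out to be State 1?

Best payoff under State 1 is 2.6.
Regret = 2.6 − 2.5 = 0.1.

0.1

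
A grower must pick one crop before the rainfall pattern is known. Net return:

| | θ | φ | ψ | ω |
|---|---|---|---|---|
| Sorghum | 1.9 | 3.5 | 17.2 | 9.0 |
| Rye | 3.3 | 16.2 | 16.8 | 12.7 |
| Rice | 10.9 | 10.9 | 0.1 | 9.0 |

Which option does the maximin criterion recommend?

Row minima: Sorghum=1.9, Rye=3.3, Rice=0.1
Best worst-case = 3.3 → Rye.

Rye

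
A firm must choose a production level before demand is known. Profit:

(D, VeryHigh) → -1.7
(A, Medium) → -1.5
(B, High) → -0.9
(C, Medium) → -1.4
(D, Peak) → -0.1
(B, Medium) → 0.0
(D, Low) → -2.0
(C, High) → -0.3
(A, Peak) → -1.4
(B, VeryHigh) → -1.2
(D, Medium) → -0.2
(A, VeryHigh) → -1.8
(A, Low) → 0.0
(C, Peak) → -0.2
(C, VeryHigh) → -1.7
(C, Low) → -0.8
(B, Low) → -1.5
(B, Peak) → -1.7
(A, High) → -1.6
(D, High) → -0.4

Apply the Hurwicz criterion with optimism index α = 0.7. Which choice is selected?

A: 0.7·0.0 + 0.3·(-1.8) = -0.54
B: 0.7·0.0 + 0.3·(-1.7) = -0.51
C: 0.7·(-0.2) + 0.3·(-1.7) = -0.65
D: 0.7·(-0.1) + 0.3·(-2.0) = -0.67
Highest Hurwicz score = -0.51 → B.

B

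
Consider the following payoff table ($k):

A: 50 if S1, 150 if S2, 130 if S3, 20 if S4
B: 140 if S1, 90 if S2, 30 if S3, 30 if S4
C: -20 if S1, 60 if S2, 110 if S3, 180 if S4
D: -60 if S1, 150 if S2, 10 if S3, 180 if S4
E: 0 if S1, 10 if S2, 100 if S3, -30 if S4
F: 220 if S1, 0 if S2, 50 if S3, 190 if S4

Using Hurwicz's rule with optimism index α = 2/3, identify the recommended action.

A: 2/3·150 + 1/3·20 = 320/3
B: 2/3·140 + 1/3·30 = 310/3
C: 2/3·180 + 1/3·(-20) = 340/3
D: 2/3·180 + 1/3·(-60) = 100
E: 2/3·100 + 1/3·(-30) = 170/3
F: 2/3·220 + 1/3·0 = 440/3
Highest Hurwicz score = 440/3 → F.

F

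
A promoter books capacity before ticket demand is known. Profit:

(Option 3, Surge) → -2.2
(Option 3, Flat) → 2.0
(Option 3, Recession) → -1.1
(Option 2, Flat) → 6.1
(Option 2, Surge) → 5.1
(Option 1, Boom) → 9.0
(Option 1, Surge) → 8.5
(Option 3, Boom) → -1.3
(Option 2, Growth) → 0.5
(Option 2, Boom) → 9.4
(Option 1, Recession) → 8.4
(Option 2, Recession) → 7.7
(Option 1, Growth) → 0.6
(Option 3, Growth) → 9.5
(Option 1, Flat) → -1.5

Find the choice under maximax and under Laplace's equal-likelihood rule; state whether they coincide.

Row maxima: Option 1=9.0, Option 2=9.4, Option 3=9.5
Best best-case = 9.5 → Option 3.
Row averages: Option 1=5, Option 2=5.76, Option 3=1.38
Highest average = 5.76 → Option 2.

maximax → Option 3; laplace → Option 2 (disagree)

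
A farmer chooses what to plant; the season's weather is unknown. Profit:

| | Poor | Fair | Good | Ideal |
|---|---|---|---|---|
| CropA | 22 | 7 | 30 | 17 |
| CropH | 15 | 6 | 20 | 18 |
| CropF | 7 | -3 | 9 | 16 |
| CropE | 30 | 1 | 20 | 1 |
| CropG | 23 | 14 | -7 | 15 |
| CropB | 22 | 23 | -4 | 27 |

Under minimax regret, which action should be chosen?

Column bests: Poor=30, Fair=23, Good=30, Ideal=27.
CropA regrets: 8, 16, 0, 10 → max 16
CropH regrets: 15, 17, 10, 9 → max 17
CropF regrets: 23, 26, 21, 11 → max 26
CropE regrets: 0, 22, 10, 26 → max 26
CropG regrets: 7, 9, 37, 12 → max 37
CropB regrets: 8, 0, 34, 0 → max 34
Smallest max regret = 16 → CropA.

CropA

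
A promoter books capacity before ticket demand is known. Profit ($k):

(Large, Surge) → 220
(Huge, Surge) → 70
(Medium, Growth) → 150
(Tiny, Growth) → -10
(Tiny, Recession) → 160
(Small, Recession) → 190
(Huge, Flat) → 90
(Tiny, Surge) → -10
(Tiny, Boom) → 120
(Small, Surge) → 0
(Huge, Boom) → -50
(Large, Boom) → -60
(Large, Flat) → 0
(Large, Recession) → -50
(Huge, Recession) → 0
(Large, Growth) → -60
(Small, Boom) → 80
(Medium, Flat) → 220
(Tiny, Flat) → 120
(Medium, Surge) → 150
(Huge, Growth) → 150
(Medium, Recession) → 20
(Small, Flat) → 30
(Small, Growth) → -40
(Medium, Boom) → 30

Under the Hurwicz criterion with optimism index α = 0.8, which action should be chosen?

Medium

Tiny: 0.8·160 + 0.2·(-10) = 126
Small: 0.8·190 + 0.2·(-40) = 144
Medium: 0.8·220 + 0.2·20 = 180
Large: 0.8·220 + 0.2·(-60) = 164
Huge: 0.8·150 + 0.2·(-50) = 110
Highest Hurwicz score = 180 → Medium.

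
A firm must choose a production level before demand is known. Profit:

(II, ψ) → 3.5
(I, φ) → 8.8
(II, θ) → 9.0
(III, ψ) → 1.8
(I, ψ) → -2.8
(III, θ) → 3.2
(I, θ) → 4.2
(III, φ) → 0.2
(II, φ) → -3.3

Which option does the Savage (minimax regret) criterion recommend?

I

Column bests: θ=9.0, φ=8.8, ψ=3.5.
I regrets: 4.8, 0.0, 6.3 → max 6.3
II regrets: 0.0, 12.1, 0.0 → max 12.1
III regrets: 5.8, 8.6, 1.7 → max 8.6
Smallest max regret = 6.3 → I.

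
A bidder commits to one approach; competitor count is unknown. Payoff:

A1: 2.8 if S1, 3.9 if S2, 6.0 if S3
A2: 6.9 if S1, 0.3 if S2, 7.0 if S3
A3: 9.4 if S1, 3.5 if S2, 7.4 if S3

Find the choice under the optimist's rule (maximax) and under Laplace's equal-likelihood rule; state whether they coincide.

maximax → A3; laplace → A3 (agree)

Row maxima: A1=6.0, A2=7.0, A3=9.4
Best best-case = 9.4 → A3.
Row averages: A1=127/30, A2=71/15, A3=203/30
Highest average = 203/30 → A3.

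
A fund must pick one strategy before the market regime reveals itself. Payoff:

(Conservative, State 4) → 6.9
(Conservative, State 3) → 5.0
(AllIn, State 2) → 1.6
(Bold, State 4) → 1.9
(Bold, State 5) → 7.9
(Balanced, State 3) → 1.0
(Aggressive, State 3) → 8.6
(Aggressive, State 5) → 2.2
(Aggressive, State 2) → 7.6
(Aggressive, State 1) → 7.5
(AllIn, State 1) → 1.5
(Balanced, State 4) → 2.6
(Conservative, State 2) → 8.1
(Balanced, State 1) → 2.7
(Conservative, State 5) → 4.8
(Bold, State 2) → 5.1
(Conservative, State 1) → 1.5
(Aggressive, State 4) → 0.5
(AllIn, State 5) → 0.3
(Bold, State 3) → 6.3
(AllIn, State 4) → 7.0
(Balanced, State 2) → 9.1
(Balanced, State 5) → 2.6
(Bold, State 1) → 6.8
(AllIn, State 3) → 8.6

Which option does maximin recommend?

Row minima: Conservative=1.5, Balanced=1.0, Aggressive=0.5, Bold=1.9, AllIn=0.3
Best worst-case = 1.9 → Bold.

Bold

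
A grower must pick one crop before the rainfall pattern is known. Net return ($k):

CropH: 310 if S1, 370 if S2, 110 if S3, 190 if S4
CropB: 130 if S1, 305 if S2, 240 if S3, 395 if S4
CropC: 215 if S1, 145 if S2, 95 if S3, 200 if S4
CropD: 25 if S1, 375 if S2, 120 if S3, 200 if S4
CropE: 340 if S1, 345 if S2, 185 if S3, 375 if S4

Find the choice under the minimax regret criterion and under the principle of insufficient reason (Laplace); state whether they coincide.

minimax regret → CropE; laplace → CropE (agree)

Column bests: S1=340, S2=375, S3=240, S4=395.
CropH regrets: 30, 5, 130, 205 → max 205
CropB regrets: 210, 70, 0, 0 → max 210
CropC regrets: 125, 230, 145, 195 → max 230
CropD regrets: 315, 0, 120, 195 → max 315
CropE regrets: 0, 30, 55, 20 → max 55
Smallest max regret = 55 → CropE.
Row averages: CropH=245, CropB=267.5, CropC=163.75, CropD=180, CropE=311.25
Highest average = 311.25 → CropE.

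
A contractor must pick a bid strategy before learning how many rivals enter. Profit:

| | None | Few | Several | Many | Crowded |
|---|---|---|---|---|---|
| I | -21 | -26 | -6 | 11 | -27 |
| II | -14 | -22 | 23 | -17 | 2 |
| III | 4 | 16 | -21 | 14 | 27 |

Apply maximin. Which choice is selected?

Row minima: I=-27, II=-22, III=-21
Best worst-case = -21 → III.

III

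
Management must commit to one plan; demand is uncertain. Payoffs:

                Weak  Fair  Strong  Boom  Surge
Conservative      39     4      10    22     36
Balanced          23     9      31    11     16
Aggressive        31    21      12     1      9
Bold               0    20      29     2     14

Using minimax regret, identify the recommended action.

Balanced

Column bests: Weak=39, Fair=21, Strong=31, Boom=22, Surge=36.
Conservative regrets: 0, 17, 21, 0, 0 → max 21
Balanced regrets: 16, 12, 0, 11, 20 → max 20
Aggressive regrets: 8, 0, 19, 21, 27 → max 27
Bold regrets: 39, 1, 2, 20, 22 → max 39
Smallest max regret = 20 → Balanced.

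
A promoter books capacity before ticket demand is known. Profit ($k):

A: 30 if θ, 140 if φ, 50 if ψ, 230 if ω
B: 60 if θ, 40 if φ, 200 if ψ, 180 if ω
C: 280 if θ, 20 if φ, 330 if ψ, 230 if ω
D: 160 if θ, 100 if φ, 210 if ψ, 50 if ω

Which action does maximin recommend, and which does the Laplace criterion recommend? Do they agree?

Row minima: A=30, B=40, C=20, D=50
Best worst-case = 50 → D.
Row averages: A=112.5, B=120, C=215, D=130
Highest average = 215 → C.

maximin → D; laplace → C (disagree)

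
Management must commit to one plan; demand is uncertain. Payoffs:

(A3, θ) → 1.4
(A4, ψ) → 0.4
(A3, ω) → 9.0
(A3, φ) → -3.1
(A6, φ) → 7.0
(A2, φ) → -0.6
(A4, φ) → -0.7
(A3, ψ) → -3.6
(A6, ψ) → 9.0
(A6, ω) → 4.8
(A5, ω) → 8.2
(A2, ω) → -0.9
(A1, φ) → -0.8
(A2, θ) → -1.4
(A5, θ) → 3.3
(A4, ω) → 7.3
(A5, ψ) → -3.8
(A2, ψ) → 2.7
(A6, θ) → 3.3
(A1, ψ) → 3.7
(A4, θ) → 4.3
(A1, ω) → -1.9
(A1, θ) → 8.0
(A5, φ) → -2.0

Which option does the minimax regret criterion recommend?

Column bests: θ=8.0, φ=7.0, ψ=9.0, ω=9.0.
A1 regrets: 0.0, 7.8, 5.3, 10.9 → max 10.9
A2 regrets: 9.4, 7.6, 6.3, 9.9 → max 9.9
A3 regrets: 6.6, 10.1, 12.6, 0.0 → max 12.6
A4 regrets: 3.7, 7.7, 8.6, 1.7 → max 8.6
A5 regrets: 4.7, 9.0, 12.8, 0.8 → max 12.8
A6 regrets: 4.7, 0.0, 0.0, 4.2 → max 4.7
Smallest max regret = 4.7 → A6.

A6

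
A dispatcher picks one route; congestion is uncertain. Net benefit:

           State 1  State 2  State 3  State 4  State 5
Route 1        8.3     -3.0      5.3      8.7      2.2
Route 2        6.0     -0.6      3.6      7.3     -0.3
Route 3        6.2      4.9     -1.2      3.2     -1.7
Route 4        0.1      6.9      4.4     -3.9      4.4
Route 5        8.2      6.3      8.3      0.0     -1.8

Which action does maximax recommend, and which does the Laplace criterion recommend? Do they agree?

Row maxima: Route 1=8.7, Route 2=7.3, Route 3=6.2, Route 4=6.9, Route 5=8.3
Best best-case = 8.7 → Route 1.
Row averages: Route 1=4.3, Route 2=3.2, Route 3=2.28, Route 4=2.38, Route 5=4.2
Highest average = 4.3 → Route 1.

maximax → Route 1; laplace → Route 1 (agree)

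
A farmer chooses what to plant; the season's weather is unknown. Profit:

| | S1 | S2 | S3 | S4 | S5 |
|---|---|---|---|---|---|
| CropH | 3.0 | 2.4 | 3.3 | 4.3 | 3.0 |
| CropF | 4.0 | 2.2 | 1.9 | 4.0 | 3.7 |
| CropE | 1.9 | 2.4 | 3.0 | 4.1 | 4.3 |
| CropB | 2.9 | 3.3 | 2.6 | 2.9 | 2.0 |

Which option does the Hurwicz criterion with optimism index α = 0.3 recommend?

CropH

CropH: 0.3·4.3 + 0.7·2.4 = 2.97
CropF: 0.3·4.0 + 0.7·1.9 = 2.53
CropE: 0.3·4.3 + 0.7·1.9 = 2.62
CropB: 0.3·3.3 + 0.7·2.0 = 2.39
Highest Hurwicz score = 2.97 → CropH.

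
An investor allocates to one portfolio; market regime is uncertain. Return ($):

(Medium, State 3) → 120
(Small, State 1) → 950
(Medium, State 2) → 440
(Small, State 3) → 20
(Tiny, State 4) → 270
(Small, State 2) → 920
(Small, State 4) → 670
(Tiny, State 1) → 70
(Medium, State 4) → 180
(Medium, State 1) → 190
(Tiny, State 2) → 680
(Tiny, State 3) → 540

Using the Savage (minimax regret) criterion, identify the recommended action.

Small

Column bests: State 1=950, State 2=920, State 3=540, State 4=670.
Tiny regrets: 880, 240, 0, 400 → max 880
Small regrets: 0, 0, 520, 0 → max 520
Medium regrets: 760, 480, 420, 490 → max 760
Smallest max regret = 520 → Small.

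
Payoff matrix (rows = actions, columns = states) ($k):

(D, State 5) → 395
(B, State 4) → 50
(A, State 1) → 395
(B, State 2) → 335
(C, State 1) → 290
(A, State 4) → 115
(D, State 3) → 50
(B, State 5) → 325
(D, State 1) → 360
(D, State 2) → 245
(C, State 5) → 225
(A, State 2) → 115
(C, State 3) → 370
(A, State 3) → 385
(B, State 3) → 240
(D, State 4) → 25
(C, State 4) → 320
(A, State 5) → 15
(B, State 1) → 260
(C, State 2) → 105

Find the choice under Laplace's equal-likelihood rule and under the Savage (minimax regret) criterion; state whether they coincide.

laplace → C; minimax regret → C (agree)

Row averages: A=205, B=242, C=262, D=215
Highest average = 262 → C.
Column bests: State 1=395, State 2=335, State 3=385, State 4=320, State 5=395.
A regrets: 0, 220, 0, 205, 380 → max 380
B regrets: 135, 0, 145, 270, 70 → max 270
C regrets: 105, 230, 15, 0, 170 → max 230
D regrets: 35, 90, 335, 295, 0 → max 335
Smallest max regret = 230 → C.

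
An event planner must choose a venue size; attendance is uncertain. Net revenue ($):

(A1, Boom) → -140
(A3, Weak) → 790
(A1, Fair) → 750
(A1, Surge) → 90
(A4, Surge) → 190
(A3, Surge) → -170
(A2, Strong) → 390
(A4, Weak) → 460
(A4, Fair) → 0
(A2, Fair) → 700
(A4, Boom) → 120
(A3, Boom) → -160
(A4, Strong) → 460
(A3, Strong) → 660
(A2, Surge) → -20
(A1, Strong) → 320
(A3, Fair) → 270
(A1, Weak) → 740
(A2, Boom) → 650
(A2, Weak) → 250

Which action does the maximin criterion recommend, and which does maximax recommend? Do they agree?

maximin → A4; maximax → A3 (disagree)

Row minima: A1=-140, A2=-20, A3=-170, A4=0
Best worst-case = 0 → A4.
Row maxima: A1=750, A2=700, A3=790, A4=460
Best best-case = 790 → A3.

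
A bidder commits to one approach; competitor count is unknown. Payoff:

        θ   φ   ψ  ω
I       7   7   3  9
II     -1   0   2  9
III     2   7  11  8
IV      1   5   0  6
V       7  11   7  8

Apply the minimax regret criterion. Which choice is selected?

Column bests: θ=7, φ=11, ψ=11, ω=9.
I regrets: 0, 4, 8, 0 → max 8
II regrets: 8, 11, 9, 0 → max 11
III regrets: 5, 4, 0, 1 → max 5
IV regrets: 6, 6, 11, 3 → max 11
V regrets: 0, 0, 4, 1 → max 4
Smallest max regret = 4 → V.

V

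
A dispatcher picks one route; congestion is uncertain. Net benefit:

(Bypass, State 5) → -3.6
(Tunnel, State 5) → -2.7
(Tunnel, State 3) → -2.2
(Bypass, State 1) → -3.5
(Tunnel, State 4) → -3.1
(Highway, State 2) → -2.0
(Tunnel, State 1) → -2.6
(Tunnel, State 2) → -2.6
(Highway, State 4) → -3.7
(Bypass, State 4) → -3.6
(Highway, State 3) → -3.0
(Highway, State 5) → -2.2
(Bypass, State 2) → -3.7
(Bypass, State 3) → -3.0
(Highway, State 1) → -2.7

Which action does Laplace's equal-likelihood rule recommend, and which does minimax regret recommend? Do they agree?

laplace → Tunnel; minimax regret → Tunnel (agree)

Row averages: Tunnel=-2.64, Highway=-2.72, Bypass=-3.48
Highest average = -2.64 → Tunnel.
Column bests: State 1=-2.6, State 2=-2.0, State 3=-2.2, State 4=-3.1, State 5=-2.2.
Tunnel regrets: 0.0, 0.6, 0.0, 0.0, 0.5 → max 0.6
Highway regrets: 0.1, 0.0, 0.8, 0.6, 0.0 → max 0.8
Bypass regrets: 0.9, 1.7, 0.8, 0.5, 1.4 → max 1.7
Smallest max regret = 0.6 → Tunnel.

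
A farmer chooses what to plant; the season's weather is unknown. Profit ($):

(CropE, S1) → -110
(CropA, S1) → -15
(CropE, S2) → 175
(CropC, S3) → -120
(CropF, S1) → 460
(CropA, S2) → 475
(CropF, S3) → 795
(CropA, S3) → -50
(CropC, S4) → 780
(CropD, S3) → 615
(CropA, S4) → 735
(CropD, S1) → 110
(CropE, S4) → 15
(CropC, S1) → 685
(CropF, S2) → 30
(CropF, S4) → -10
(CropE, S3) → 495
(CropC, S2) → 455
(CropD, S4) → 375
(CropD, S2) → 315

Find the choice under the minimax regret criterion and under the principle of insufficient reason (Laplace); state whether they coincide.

Column bests: S1=685, S2=475, S3=795, S4=780.
CropA regrets: 700, 0, 845, 45 → max 845
CropF regrets: 225, 445, 0, 790 → max 790
CropE regrets: 795, 300, 300, 765 → max 795
CropC regrets: 0, 20, 915, 0 → max 915
CropD regrets: 575, 160, 180, 405 → max 575
Smallest max regret = 575 → CropD.
Row averages: CropA=286.25, CropF=318.75, CropE=143.75, CropC=450, CropD=353.75
Highest average = 450 → CropC.

minimax regret → CropD; laplace → CropC (disagree)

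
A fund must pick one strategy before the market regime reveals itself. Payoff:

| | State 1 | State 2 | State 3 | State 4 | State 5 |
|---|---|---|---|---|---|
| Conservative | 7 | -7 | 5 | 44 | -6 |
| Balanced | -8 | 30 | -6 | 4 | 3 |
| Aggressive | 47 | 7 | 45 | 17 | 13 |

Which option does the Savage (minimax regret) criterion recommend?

Column bests: State 1=47, State 2=30, State 3=45, State 4=44, State 5=13.
Conservative regrets: 40, 37, 40, 0, 19 → max 40
Balanced regrets: 55, 0, 51, 40, 10 → max 55
Aggressive regrets: 0, 23, 0, 27, 0 → max 27
Smallest max regret = 27 → Aggressive.

Aggressive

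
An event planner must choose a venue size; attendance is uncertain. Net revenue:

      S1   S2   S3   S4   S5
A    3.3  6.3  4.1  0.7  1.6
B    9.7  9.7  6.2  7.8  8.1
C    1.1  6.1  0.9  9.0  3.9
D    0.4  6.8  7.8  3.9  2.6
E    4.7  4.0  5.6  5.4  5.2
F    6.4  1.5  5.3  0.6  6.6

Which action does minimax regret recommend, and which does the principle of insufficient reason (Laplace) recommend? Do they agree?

Column bests: S1=9.7, S2=9.7, S3=7.8, S4=9.0, S5=8.1.
A regrets: 6.4, 3.4, 3.7, 8.3, 6.5 → max 8.3
B regrets: 0.0, 0.0, 1.6, 1.2, 0.0 → max 1.6
C regrets: 8.6, 3.6, 6.9, 0.0, 4.2 → max 8.6
D regrets: 9.3, 2.9, 0.0, 5.1, 5.5 → max 9.3
E regrets: 5.0, 5.7, 2.2, 3.6, 2.9 → max 5.7
F regrets: 3.3, 8.2, 2.5, 8.4, 1.5 → max 8.4
Smallest max regret = 1.6 → B.
Row averages: A=3.2, B=8.3, C=4.2, D=4.3, E=4.98, F=4.08
Highest average = 8.3 → B.

minimax regret → B; laplace → B (agree)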